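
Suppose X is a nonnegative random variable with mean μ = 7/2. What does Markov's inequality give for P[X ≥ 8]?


μ = E[X] = 7/2, a = 8.
Markov: P[X ≥ 8] ≤ μ/a = (7/2)/8 = 7/16.
Numerically: ≈ 0.43750.
(Since a = 8 > μ = 3.50000, the bound 7/16 is < 1 and informative.)

P[X ≥ 8] ≤ 7/16 ≈ 0.43750.


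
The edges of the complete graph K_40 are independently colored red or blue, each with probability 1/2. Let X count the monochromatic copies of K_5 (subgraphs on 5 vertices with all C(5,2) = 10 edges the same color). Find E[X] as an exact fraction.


Let X = Σ_S X_S over the C(40, 5) = 658008 subsets S of size 5, where X_S = 1 if the K_5 on S is monochromatic.
For a fixed S, the K_5 on S has C(5, 2) = 10 edges. P[all 10 edges red] = (1/2)^10, and likewise for blue, so P[monochromatic] = 2·(1/2)^10 = 2^{1 − 10} = 1/512.
By linearity: E[X] = C(40, 5) · 2^{1 − 10} = 658008 · 1/512 = 82251/64.
Numerically: E[X] ≈ 1285.172.

E[X] = C(40,5)·2^(1−C(5,2)) = 82251/64 ≈ 1285.172.


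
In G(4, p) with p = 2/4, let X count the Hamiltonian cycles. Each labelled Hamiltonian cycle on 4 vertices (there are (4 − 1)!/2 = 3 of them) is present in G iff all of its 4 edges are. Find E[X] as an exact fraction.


K_4 has (4 − 1)!/2 = 3 labelled Hamiltonian cycles.
For each such Hamiltonian cycle H, let X_H = 1 if all 4 edges of H are present in G. Then P[X_H = 1] = p^{4} = (1/2)^{4} = 1/16.
By linearity: E[X] = Σ_H E[X_H] = 3 · p^{4} = 3 · 1/16 = 3/16.
Numerically: E[X] ≈ 0.188.

E[X] = 3 · (1/2)^{4} = 3/16 ≈ 0.188.


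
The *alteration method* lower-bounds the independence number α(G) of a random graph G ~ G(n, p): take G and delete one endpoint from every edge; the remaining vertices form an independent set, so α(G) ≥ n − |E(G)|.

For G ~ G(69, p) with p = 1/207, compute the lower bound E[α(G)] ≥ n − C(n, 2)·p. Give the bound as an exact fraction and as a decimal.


E[|E(G)|] = C(69, 2)·p = 2346 · (1/207) = 34/3.
E[α(G)] ≥ n − E[|E(G)|] = 69 − 34/3 = 173/3.
Numerically: ≈ 57.66667.
(This is only a lower bound; the true E[α(G)] may be larger.)

E[α(G)] ≥ 173/3 ≈ 57.66667.


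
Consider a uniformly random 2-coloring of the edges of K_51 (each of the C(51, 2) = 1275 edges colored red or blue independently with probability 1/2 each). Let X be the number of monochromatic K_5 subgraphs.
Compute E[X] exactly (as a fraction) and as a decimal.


Let X = Σ_S X_S over the C(51, 5) = 2349060 subsets S of size 5, where X_S = 1 if the K_5 on S is monochromatic.
For a fixed S, the K_5 on S has C(5, 2) = 10 edges. P[all 10 edges red] = (1/2)^10, and likewise for blue, so P[monochromatic] = 2·(1/2)^10 = 2^{1 − 10} = 1/512.
Summing: E[X] = C(51, 5) · 2^{1 − 10} = 2349060 · 1/512 = 587265/128.
Numerically: E[X] ≈ 4588.007812.

E[X] = C(51,5)·2^(1−C(5,2)) = 587265/128 ≈ 4588.007812.


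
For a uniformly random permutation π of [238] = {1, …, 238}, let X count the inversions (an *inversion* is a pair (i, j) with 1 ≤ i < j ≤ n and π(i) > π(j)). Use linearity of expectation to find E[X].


Write X = Σ X_I over the C(238, 2) = 28203 pairs i < j, with X_I the indicator of one inversion.
There are 28203 indicators.
For each fixed pair i < j, the values π(i) and π(j) are two distinct elements of {1, …, 238} in uniformly random order; by symmetry P[π(i) > π(j)] = 1/2.
By linearity: E[X] = 28203 · (1/2) = C(238, 2) · (1/2) = 28203/2 = 28203/2 ≈ 14101.500000.

E[X] = 28203/2 = 14101.500000.


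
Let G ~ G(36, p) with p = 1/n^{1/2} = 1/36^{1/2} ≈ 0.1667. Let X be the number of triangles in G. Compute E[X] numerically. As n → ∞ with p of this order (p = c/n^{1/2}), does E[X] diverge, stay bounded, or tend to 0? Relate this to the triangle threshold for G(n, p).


Number of potential triangles: C(36, 3) = 7140.
Each occurs with probability p³ ≈ (0.1667)³ ≈ 4.629630e-03.
By linearity: E[X] = C(36, 3)·p³ ≈ 7140 · 4.629630e-03 ≈ 33.0556.
Since α = 1/2 < 1, p = c/n^{1/2} ≫ 1/n is above the triangle threshold p ~ 1/n. Asymptotically E[X] ~ (c³/6)·n^{3(1−α)} = (1³/6)·n^{1.5} → ∞; triangles are abundant w.h.p.

E[X] ≈ 33.0556; in regime p = Θ(1/n^{1/2}) E[X] diverges (above the triangle threshold p ~ 1/n).


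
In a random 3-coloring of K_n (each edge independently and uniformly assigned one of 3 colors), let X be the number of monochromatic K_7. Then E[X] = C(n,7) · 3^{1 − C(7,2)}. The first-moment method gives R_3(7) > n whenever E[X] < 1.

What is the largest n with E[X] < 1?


We need C(n, 7) · 3^{1 − 21} < 1, i.e. C(n, 7) < 3^{21 − 1} = 3486784401.
Check values of n near the boundary:
  n = 78: C(78, 7) = 2641902120; 2641902120 < 3486784401? YES
  n = 79: C(79, 7) = 2898753715; 2898753715 < 3486784401? YES
  n = 80: C(80, 7) = 3176716400; 3176716400 < 3486784401? YES
  n = 81: C(81, 7) = 3477216600; 3477216600 < 3486784401? YES
  n = 82: C(82, 7) = 3801756816; 3801756816 < 3486784401? NO
  n = 83: C(83, 7) = 4151918628; 4151918628 < 3486784401? NO
  n = 84: C(84, 7) = 4529365776; 4529365776 < 3486784401? NO
The largest n with C(n, 7) < 3486784401 is n = 81 (where E[X] = 42928600/43046721 ≈ 0.9973). Hence R_3(7) > 81, i.e. R_3(7) ≥ 82.

Largest n = 81; hence R_3(7) > 81.


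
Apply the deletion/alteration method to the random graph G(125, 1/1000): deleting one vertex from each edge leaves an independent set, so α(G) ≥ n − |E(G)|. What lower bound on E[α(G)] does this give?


E[|E(G)|] = C(125, 2)·p = 7750 · (1/1000) = 31/4.
E[α(G)] ≥ n − E[|E(G)|] = 125 − 31/4 = 469/4.
Numerically: ≈ 117.25000.
(This is only a lower bound; the true E[α(G)] may be larger.)

E[α(G)] ≥ 469/4 ≈ 117.25000.


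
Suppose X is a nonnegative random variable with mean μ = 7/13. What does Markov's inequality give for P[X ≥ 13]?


μ = E[X] = 7/13, a = 13.
Markov: P[X ≥ 13] ≤ μ/a = (7/13)/13 = 7/169.
Numerically: ≈ 0.0414.
(Since a = 13 > μ = 0.5385, the bound 7/169 is < 1 and informative.)

P[X ≥ 13] ≤ 7/169 ≈ 0.0414.


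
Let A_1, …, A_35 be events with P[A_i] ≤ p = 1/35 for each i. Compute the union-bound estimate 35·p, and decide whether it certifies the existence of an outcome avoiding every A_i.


Union bound: P[∪_{i=1}^{35} A_i] ≤ Σ_i P[A_i] ≤ 35·p = 35·(1/35) = 1.
Numerically: 1 ≈ 1.000.
Is 1 < 1? NO.
Since the bound 1 is ≥ 1, the union bound is uninformative here; it does NOT by itself certify existence.

35·p = 1 ≈ 1.000; existence NOT certified by the union bound.


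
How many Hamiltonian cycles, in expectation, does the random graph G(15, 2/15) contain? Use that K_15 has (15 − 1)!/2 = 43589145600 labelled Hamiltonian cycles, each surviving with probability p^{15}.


K_15 has (15 − 1)!/2 = 43589145600 labelled Hamiltonian cycles.
For each such Hamiltonian cycle H, let X_H = 1 if all 15 edges of H are present in G. Then P[X_H = 1] = p^{15} = (2/15)^{15} = 32768/437893890380859375.
By linearity of expectation: E[X] = Σ_H E[X_H] = 43589145600 · p^{15} = 43589145600 · 32768/437893890380859375 = 235115905024/72081298828125.
Numerically: E[X] ≈ 0.00326.

E[X] = 43589145600 · (2/15)^{15} = 235115905024/72081298828125 ≈ 0.00326.


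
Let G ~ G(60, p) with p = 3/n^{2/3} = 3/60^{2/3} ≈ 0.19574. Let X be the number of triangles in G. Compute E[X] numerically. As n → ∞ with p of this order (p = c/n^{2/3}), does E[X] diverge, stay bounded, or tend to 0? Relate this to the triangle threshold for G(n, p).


Number of potential triangles: C(60, 3) = 34220.
Each occurs with probability p³ ≈ (0.19574)³ ≈ 7.5000000e-03.
By linearity: E[X] = C(60, 3)·p³ ≈ 34220 · 7.5000000e-03 ≈ 256.65000.
Since α = 2/3 < 1, p = c/n^{2/3} ≫ 1/n is above the triangle threshold p ~ 1/n. Asymptotically E[X] ~ (c³/6)·n^{3(1−α)} = (3³/6)·n^{1} → ∞; triangles are abundant w.h.p.

E[X] ≈ 256.65000; in regime p = Θ(1/n^{2/3}) E[X] diverges (above the triangle threshold p ~ 1/n).


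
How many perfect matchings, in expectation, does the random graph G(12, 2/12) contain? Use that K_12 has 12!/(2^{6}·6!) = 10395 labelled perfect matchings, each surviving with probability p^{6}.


K_12 has 12!/(2^{6}·6!) = 10395 labelled perfect matchings.
For each such perfect matching H, let X_H = 1 if all 6 edges of H are present in G. Then P[X_H = 1] = p^{6} = (1/6)^{6} = 1/46656.
By linearity: E[X] = Σ_H E[X_H] = 10395 · p^{6} = 10395 · 1/46656 = 385/1728.
Numerically: E[X] ≈ 0.2228.

E[X] = 10395 · (1/6)^{6} = 385/1728 ≈ 0.2228.


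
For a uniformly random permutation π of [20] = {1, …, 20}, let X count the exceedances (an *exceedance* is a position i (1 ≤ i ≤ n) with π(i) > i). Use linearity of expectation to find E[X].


Write X = Σ_{i=1}^{20} X_i, where X_i = 1_{π(i) > i}.
For each fixed i, π(i) is uniform over {1, …, 20} (marginal of a uniform permutation), so P[π(i) > i] = (n − i)/n. Summing: Σ_{i=1}^{20} (n − i)/n = (0 + 1 + … + 19)/20 = 20(20 − 1)/(2·20) = (20 − 1)/2.
Hence E[X] = Σ_{i=1}^{20} (20 − i)/20 = 19/2 ≈ 9.50000.

E[X] = 19/2 = 9.50000.


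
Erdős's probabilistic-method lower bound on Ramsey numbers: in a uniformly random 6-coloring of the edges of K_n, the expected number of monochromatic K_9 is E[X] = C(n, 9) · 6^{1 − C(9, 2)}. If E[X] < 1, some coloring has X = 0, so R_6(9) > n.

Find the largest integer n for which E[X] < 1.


We need C(n, 9) · 6^{1 − 36} < 1, i.e. C(n, 9) < 6^{36 − 1} = 1719070799748422591028658176.
Check values of n near the boundary:
  n = 4406: C(4406, 9) = 1710356485221788389505285700; 1710356485221788389505285700 < 1719070799748422591028658176? YES
  n = 4407: C(4407, 9) = 1713856532599459170657070050; 1713856532599459170657070050 < 1719070799748422591028658176? YES
  n = 4408: C(4408, 9) = 1717362945146264156457459600; 1717362945146264156457459600 < 1719070799748422591028658176? YES
  n = 4409: C(4409, 9) = 1720875732988608787686577131; 1720875732988608787686577131 < 1719070799748422591028658176? NO
The largest n with C(n, 9) < 1719070799748422591028658176 is n = 4408 (where E[X] = 35778394690547169926197075/35813974994758803979763712 ≈ 0.99901). Hence R_6(9) > 4408, i.e. R_6(9) ≥ 4409.

Largest n = 4408; hence R_6(9) > 4408.


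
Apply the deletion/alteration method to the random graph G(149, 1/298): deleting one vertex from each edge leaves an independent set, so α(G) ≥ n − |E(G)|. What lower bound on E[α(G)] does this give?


E[|E(G)|] = C(149, 2)·p = 11026 · (1/298) = 37.
E[α(G)] ≥ n − E[|E(G)|] = 149 − 37 = 112.
Numerically: ≈ 112.0000.
(This is only a lower bound; the true E[α(G)] may be larger.)

E[α(G)] ≥ 112 ≈ 112.0000.


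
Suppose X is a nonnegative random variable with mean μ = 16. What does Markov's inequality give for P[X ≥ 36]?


μ = E[X] = 16, a = 36.
Markov: P[X ≥ 36] ≤ μ/a = (16)/36 = 4/9.
Numerically: ≈ 0.44444.
(Since a = 36 > μ = 16.00000, the bound 4/9 is < 1 and informative.)

P[X ≥ 36] ≤ 4/9 ≈ 0.44444.


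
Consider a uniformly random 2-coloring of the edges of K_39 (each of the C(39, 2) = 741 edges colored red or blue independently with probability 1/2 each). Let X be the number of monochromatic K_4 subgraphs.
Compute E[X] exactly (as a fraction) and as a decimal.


Let X = Σ_S X_S over the C(39, 4) = 82251 subsets S of size 4, where X_S = 1 if the K_4 on S is monochromatic.
For a fixed S, the K_4 on S has C(4, 2) = 6 edges. P[all 6 edges red] = (1/2)^6, and likewise for blue, so P[monochromatic] = 2·(1/2)^6 = 2^{1 − 6} = 1/32.
By linearity: E[X] = C(39, 4) · 2^{1 − 6} = 82251 · 1/32 = 82251/32.
Numerically: E[X] ≈ 2570.343750.

E[X] = C(39,4)·2^(1−C(4,2)) = 82251/32 ≈ 2570.343750.


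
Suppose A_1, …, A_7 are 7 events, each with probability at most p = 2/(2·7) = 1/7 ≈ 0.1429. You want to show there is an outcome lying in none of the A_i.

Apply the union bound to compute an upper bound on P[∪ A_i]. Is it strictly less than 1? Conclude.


Union bound: P[∪_{i=1}^{7} A_i] ≤ Σ_i P[A_i] ≤ 7·p = 7·(1/7) = 1.
Numerically: 1 ≈ 1.0000.
Is 1 < 1? NO.
Since the bound 1 is ≥ 1, the union bound is uninformative here; it does NOT by itself certify existence.

7·p = 1 ≈ 1.0000; existence NOT certified by the union bound.


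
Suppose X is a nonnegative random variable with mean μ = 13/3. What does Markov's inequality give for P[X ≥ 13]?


μ = E[X] = 13/3, a = 13.
Markov: P[X ≥ 13] ≤ μ/a = (13/3)/13 = 1/3.
Numerically: ≈ 0.33333.
(Since a = 13 > μ = 4.33333, the bound 1/3 is < 1 and informative.)

P[X ≥ 13] ≤ 1/3 ≈ 0.33333.


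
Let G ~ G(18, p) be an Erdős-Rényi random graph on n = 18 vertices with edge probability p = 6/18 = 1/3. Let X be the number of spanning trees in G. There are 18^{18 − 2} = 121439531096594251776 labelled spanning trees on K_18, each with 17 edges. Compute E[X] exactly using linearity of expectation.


K_18 has 18^{18 − 2} = 121439531096594251776 labelled spanning trees.
For each such spanning tree H, let X_H = 1 if all 17 edges of H are present in G. Then P[X_H = 1] = p^{17} = (1/3)^{17} = 1/129140163.
By linearity of expectation: E[X] = Σ_H E[X_H] = 121439531096594251776 · p^{17} = 121439531096594251776 · 1/129140163 = 940369969152.
Numerically: E[X] ≈ 9.4e+11.

E[X] = 121439531096594251776 · (1/3)^{17} = 940369969152 ≈ 9.4e+11.


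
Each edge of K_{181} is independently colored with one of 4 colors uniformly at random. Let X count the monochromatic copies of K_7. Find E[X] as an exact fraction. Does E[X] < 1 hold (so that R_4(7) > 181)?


E[X] = C(181, 7) · 4^{1 − 21} = 1122839183400 · 4^{−20} = 1122839183400/1099511627776.
As a reduced fraction: E[X] = 140354897925/137438953472 ≈ 1.0212163.
Is E[X] < 1? NO.
Since E[X] ≥ 1, the first-moment bound is inconclusive at n = 181; it does NOT by itself certify R_4(7) > 181.

E[X] = 140354897925/137438953472 ≈ 1.0212163; E[X] ≥ 1; first-moment method inconclusive here.


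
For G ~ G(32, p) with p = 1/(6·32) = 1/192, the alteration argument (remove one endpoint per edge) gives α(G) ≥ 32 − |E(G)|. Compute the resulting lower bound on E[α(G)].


E[|E(G)|] = C(32, 2)·p = 496 · (1/192) = 31/12.
E[α(G)] ≥ n − E[|E(G)|] = 32 − 31/12 = 353/12.
Numerically: ≈ 29.417.
(This is only a lower bound; the true E[α(G)] may be larger.)

E[α(G)] ≥ 353/12 ≈ 29.417.


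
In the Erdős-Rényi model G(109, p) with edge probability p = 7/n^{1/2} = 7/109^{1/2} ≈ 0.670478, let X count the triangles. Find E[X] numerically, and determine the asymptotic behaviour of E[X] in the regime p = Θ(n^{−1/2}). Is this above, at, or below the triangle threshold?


Number of potential triangles: C(109, 3) = 209934.
Each occurs with probability p³ ≈ (0.670478)³ ≈ 3.01407721e-01.
By linearity: E[X] = C(109, 3)·p³ ≈ 209934 · 3.01407721e-01 ≈ 63275.728489.
Since α = 1/2 < 1, p = c/n^{1/2} ≫ 1/n is above the triangle threshold p ~ 1/n. Asymptotically E[X] ~ (c³/6)·n^{3(1−α)} = (7³/6)·n^{1.5} → ∞; triangles are abundant w.h.p.

E[X] ≈ 63275.728489; in regime p = Θ(1/n^{1/2}) E[X] diverges (above the triangle threshold p ~ 1/n).


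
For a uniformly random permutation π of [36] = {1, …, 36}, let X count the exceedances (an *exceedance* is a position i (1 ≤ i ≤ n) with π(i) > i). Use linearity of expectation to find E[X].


Write X = Σ_{i=1}^{36} X_i, where X_i = 1_{π(i) > i}.
For each fixed i, π(i) is uniform over {1, …, 36} (marginal of a uniform permutation), so P[π(i) > i] = (n − i)/n. Summing: Σ_{i=1}^{36} (n − i)/n = (0 + 1 + … + 35)/36 = 36(36 − 1)/(2·36) = (36 − 1)/2.
Hence E[X] = Σ_{i=1}^{36} (36 − i)/36 = 35/2 ≈ 17.50000.

E[X] = 35/2 = 17.50000.


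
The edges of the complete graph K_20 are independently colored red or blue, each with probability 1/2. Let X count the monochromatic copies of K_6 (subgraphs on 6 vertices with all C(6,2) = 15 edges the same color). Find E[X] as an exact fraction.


Let X = Σ_S X_S over the C(20, 6) = 38760 subsets S of size 6, where X_S = 1 if the K_6 on S is monochromatic.
For a fixed S, the K_6 on S has C(6, 2) = 15 edges. P[all 15 edges red] = (1/2)^15, and likewise for blue, so P[monochromatic] = 2·(1/2)^15 = 2^{1 − 15} = 1/16384.
Summing: E[X] = C(20, 6) · 2^{1 − 15} = 38760 · 1/16384 = 4845/2048.
Numerically: E[X] ≈ 2.365723.

E[X] = C(20,6)·2^(1−C(6,2)) = 4845/2048 ≈ 2.365723.


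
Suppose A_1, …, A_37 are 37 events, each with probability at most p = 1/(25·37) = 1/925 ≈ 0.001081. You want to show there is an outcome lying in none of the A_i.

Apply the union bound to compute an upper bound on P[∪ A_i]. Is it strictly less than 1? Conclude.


Union bound: P[∪_{i=1}^{37} A_i] ≤ Σ_i P[A_i] ≤ 37·p = 37·(1/925) = 1/25.
Numerically: 1/25 ≈ 0.040000.
Is 1/25 < 1? YES.
Since P[∪ A_i] ≤ 1/25 < 1, the complement has P[∩ A_i^c] ≥ 1 − 1/25 = 24/25 > 0, so some outcome avoids every A_i.

37·p = 1/25 ≈ 0.040000; existence CERTIFIED by the union bound.


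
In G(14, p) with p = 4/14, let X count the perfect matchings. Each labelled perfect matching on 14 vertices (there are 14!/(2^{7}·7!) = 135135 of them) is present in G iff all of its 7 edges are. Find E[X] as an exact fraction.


K_14 has 14!/(2^{7}·7!) = 135135 labelled perfect matchings.
For each such perfect matching H, let X_H = 1 if all 7 edges of H are present in G. Then P[X_H = 1] = p^{7} = (2/7)^{7} = 128/823543.
Summing the indicators: E[X] = Σ_H E[X_H] = 135135 · p^{7} = 135135 · 128/823543 = 2471040/117649.
Numerically: E[X] ≈ 21.003.

E[X] = 135135 · (2/7)^{7} = 2471040/117649 ≈ 21.003.


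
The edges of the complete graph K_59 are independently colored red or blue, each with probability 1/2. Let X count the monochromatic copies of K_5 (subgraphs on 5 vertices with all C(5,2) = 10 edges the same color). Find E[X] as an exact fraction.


Let X = Σ_S X_S over the C(59, 5) = 5006386 subsets S of size 5, where X_S = 1 if the K_5 on S is monochromatic.
For a fixed S, the K_5 on S has C(5, 2) = 10 edges. P[all 10 edges red] = (1/2)^10, and likewise for blue, so P[monochromatic] = 2·(1/2)^10 = 2^{1 − 10} = 1/512.
Summing: E[X] = C(59, 5) · 2^{1 − 10} = 5006386 · 1/512 = 2503193/256.
Numerically: E[X] ≈ 9778.098.

E[X] = C(59,5)·2^(1−C(5,2)) = 2503193/256 ≈ 9778.098.


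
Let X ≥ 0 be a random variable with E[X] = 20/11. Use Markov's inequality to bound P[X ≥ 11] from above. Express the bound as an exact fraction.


μ = E[X] = 20/11, a = 11.
Markov: P[X ≥ 11] ≤ μ/a = (20/11)/11 = 20/121.
Numerically: ≈ 0.1653.
(Since a = 11 > μ = 1.8182, the bound 20/121 is < 1 and informative.)

P[X ≥ 11] ≤ 20/121 ≈ 0.1653.


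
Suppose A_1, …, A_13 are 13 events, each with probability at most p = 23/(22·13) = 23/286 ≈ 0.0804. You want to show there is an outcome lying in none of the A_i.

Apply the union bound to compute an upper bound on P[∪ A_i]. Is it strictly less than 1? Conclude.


Union bound: P[∪_{i=1}^{13} A_i] ≤ Σ_i P[A_i] ≤ 13·p = 13·(23/286) = 23/22.
Numerically: 23/22 ≈ 1.0455.
Is 23/22 < 1? NO.
Since the bound 23/22 is ≥ 1, the union bound is uninformative here; it does NOT by itself certify existence.

13·p = 23/22 ≈ 1.0455; existence NOT certified by the union bound.


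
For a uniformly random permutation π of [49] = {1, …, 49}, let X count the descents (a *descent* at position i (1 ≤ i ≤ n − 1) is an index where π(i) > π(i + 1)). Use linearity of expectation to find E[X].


Write X = Σ X_I over i = 1, …, 48, with X_I the indicator of one descent.
There are 48 indicators.
For each fixed i, the pair (π(i), π(i+1)) is a uniformly random ordered pair of distinct values from {1, …, 49}; by symmetry P[π(i) > π(i+1)] = 1/2.
By linearity: E[X] = 48 · (1/2) = (49 − 1) · (1/2) = 24 ≈ 24.000.

E[X] = 24 = 24.000.


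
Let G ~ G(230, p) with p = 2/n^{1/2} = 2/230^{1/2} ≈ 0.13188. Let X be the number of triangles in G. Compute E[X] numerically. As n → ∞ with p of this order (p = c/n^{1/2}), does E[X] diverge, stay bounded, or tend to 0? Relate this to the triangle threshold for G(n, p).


Number of potential triangles: C(230, 3) = 2001460.
Each occurs with probability p³ ≈ (0.13188)³ ≈ 2.2934973e-03.
By linearity: E[X] = C(230, 3)·p³ ≈ 2001460 · 2.2934973e-03 ≈ 4590.34310.
Since α = 1/2 < 1, p = c/n^{1/2} ≫ 1/n is above the triangle threshold p ~ 1/n. Asymptotically E[X] ~ (c³/6)·n^{3(1−α)} = (2³/6)·n^{1.5} → ∞; triangles are abundant w.h.p.

E[X] ≈ 4590.34310; in regime p = Θ(1/n^{1/2}) E[X] diverges (above the triangle threshold p ~ 1/n).


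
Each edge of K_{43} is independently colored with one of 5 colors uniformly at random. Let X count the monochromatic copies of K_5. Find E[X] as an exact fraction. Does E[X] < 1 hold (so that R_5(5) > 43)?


E[X] = C(43, 5) · 5^{1 − 10} = 962598 · 5^{−9} = 962598/1953125.
As a reduced fraction: E[X] = 962598/1953125 ≈ 0.4929.
Is E[X] < 1? YES.
Since E[X] < 1, there exists a 5-coloring of K_{43} with no monochromatic K_5; hence R_5(5) > 43.

E[X] = 962598/1953125 ≈ 0.4929; E[X] < 1, so R_5(5) > 43.


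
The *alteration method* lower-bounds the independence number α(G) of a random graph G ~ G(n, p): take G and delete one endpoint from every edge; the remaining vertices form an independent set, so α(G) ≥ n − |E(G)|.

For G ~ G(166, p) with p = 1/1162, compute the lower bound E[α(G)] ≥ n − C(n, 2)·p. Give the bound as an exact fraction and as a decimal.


E[|E(G)|] = C(166, 2)·p = 13695 · (1/1162) = 165/14.
E[α(G)] ≥ n − E[|E(G)|] = 166 − 165/14 = 2159/14.
Numerically: ≈ 154.2143.
(This is only a lower bound; the true E[α(G)] may be larger.)

E[α(G)] ≥ 2159/14 ≈ 154.2143.


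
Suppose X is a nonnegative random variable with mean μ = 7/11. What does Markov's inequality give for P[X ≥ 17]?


μ = E[X] = 7/11, a = 17.
Markov: P[X ≥ 17] ≤ μ/a = (7/11)/17 = 7/187.
Numerically: ≈ 0.03743.
(Since a = 17 > μ = 0.63636, the bound 7/187 is < 1 and informative.)

P[X ≥ 17] ≤ 7/187 ≈ 0.03743.


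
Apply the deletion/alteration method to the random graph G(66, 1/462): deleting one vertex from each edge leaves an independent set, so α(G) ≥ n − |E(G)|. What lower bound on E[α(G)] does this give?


E[|E(G)|] = C(66, 2)·p = 2145 · (1/462) = 65/14.
E[α(G)] ≥ n − E[|E(G)|] = 66 − 65/14 = 859/14.
Numerically: ≈ 61.357.
(This is only a lower bound; the true E[α(G)] may be larger.)

E[α(G)] ≥ 859/14 ≈ 61.357.


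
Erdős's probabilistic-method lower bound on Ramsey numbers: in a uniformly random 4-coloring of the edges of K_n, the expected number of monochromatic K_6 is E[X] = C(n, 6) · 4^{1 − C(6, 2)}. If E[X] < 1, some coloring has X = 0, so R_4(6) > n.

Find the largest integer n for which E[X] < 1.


We need C(n, 6) · 4^{1 − 15} < 1, i.e. C(n, 6) < 4^{15 − 1} = 268435456.
Check values of n near the boundary:
  n = 77: C(77, 6) = 237093780; 237093780 < 268435456? YES
  n = 78: C(78, 6) = 256851595; 256851595 < 268435456? YES
  n = 79: C(79, 6) = 277962685; 277962685 < 268435456? NO
  n = 80: C(80, 6) = 300500200; 300500200 < 268435456? NO
The largest n with C(n, 6) < 268435456 is n = 78 (where E[X] = 256851595/268435456 ≈ 0.95685). Hence R_4(6) > 78, i.e. R_4(6) ≥ 79.

Largest n = 78; hence R_4(6) > 78.


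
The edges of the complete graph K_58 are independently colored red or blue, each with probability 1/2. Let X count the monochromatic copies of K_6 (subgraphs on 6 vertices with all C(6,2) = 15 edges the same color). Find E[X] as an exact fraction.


Let X = Σ_S X_S over the C(58, 6) = 40475358 subsets S of size 6, where X_S = 1 if the K_6 on S is monochromatic.
For a fixed S, the K_6 on S has C(6, 2) = 15 edges. P[all 15 edges red] = (1/2)^15, and likewise for blue, so P[monochromatic] = 2·(1/2)^15 = 2^{1 − 15} = 1/16384.
By linearity of expectation: E[X] = C(58, 6) · 2^{1 − 15} = 40475358 · 1/16384 = 20237679/8192.
Numerically: E[X] ≈ 2470.420.

E[X] = C(58,6)·2^(1−C(6,2)) = 20237679/8192 ≈ 2470.420.


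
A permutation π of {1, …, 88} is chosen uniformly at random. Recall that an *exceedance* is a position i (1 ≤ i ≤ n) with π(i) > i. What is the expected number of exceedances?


Write X = Σ_{i=1}^{88} X_i, where X_i = 1_{π(i) > i}.
For each fixed i, π(i) is uniform over {1, …, 88} (marginal of a uniform permutation), so P[π(i) > i] = (n − i)/n. Summing: Σ_{i=1}^{88} (n − i)/n = (0 + 1 + … + 87)/88 = 88(88 − 1)/(2·88) = (88 − 1)/2.
Hence E[X] = Σ_{i=1}^{88} (88 − i)/88 = 87/2 ≈ 43.500.

E[X] = 87/2 = 43.500.


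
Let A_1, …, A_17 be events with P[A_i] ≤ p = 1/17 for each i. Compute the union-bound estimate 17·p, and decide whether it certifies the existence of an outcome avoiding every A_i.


Union bound: P[∪_{i=1}^{17} A_i] ≤ Σ_i P[A_i] ≤ 17·p = 17·(1/17) = 1.
Numerically: 1 ≈ 1.000000.
Is 1 < 1? NO.
Since the bound 1 is ≥ 1, the union bound is uninformative here; it does NOT by itself certify existence.

17·p = 1 ≈ 1.000000; existence NOT certified by the union bound.


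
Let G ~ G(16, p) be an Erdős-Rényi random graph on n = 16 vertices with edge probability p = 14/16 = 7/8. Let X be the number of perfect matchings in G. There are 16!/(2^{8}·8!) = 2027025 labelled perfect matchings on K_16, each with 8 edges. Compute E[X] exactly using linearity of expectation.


K_16 has 16!/(2^{8}·8!) = 2027025 labelled perfect matchings.
For each such perfect matching H, let X_H = 1 if all 8 edges of H are present in G. Then P[X_H = 1] = p^{8} = (7/8)^{8} = 5764801/16777216.
By linearity: E[X] = Σ_H E[X_H] = 2027025 · p^{8} = 2027025 · 5764801/16777216 = 11685395747025/16777216.
Numerically: E[X] ≈ 696504.

E[X] = 2027025 · (7/8)^{8} = 11685395747025/16777216 ≈ 696504.


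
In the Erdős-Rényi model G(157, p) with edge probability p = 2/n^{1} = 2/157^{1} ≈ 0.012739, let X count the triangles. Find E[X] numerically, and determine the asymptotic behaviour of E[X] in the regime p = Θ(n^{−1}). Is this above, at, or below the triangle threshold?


Number of potential triangles: C(157, 3) = 632710.
Each occurs with probability p³ ≈ (0.012739)³ ≈ 2.0672406e-06.
By linearity: E[X] = C(157, 3)·p³ ≈ 632710 · 2.0672406e-06 ≈ 1.30796.
Here α = 1, so p = 2/n is exactly at the triangle threshold p ~ 1/n. Asymptotically E[X] → c³/6 = 2³/6 = 4/3 ≈ 1.33333, a bounded constant. In this regime the triangle count is asymptotically Poisson(c³/6).

E[X] ≈ 1.30796; in regime p = Θ(1/n^{1}) E[X] stays bounded (at the triangle threshold p ~ 1/n).


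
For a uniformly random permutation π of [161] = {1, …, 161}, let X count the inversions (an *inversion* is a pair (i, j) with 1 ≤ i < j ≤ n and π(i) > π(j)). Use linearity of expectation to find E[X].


Write X = Σ X_I over the C(161, 2) = 12880 pairs i < j, with X_I the indicator of one inversion.
There are 12880 indicators.
For each fixed pair i < j, the values π(i) and π(j) are two distinct elements of {1, …, 161} in uniformly random order; by symmetry P[π(i) > π(j)] = 1/2.
By linearity: E[X] = 12880 · (1/2) = C(161, 2) · (1/2) = 12880/2 = 6440 ≈ 6440.0000.

E[X] = 6440 = 6440.0000.


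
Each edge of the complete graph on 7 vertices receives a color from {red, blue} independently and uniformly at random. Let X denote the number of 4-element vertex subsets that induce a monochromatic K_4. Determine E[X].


Let X = Σ_S X_S over the C(7, 4) = 35 subsets S of size 4, where X_S = 1 if the K_4 on S is monochromatic.
For a fixed S, the K_4 on S has C(4, 2) = 6 edges. P[all 6 edges red] = (1/2)^6, and likewise for blue, so P[monochromatic] = 2·(1/2)^6 = 2^{1 − 6} = 1/32.
Summing: E[X] = C(7, 4) · 2^{1 − 6} = 35 · 1/32 = 35/32.
Numerically: E[X] ≈ 1.09375.

E[X] = C(7,4)·2^(1−C(4,2)) = 35/32 ≈ 1.09375.


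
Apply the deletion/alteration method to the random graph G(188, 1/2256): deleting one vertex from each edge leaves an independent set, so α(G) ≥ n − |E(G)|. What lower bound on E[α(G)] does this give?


E[|E(G)|] = C(188, 2)·p = 17578 · (1/2256) = 187/24.
E[α(G)] ≥ n − E[|E(G)|] = 188 − 187/24 = 4325/24.
Numerically: ≈ 180.208333.
(This is only a lower bound; the true E[α(G)] may be larger.)

E[α(G)] ≥ 4325/24 ≈ 180.208333.


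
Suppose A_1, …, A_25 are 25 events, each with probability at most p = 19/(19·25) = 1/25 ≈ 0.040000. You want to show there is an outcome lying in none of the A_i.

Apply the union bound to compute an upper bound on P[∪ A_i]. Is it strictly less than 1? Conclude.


Union bound: P[∪_{i=1}^{25} A_i] ≤ Σ_i P[A_i] ≤ 25·p = 25·(1/25) = 1.
Numerically: 1 ≈ 1.000000.
Is 1 < 1? NO.
Since the bound 1 is ≥ 1, the union bound is uninformative here; it does NOT by itself certify existence.

25·p = 1 ≈ 1.000000; existence NOT certified by the union bound.


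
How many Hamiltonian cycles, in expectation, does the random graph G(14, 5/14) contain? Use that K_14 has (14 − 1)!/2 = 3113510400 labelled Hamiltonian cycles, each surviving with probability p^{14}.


K_14 has (14 − 1)!/2 = 3113510400 labelled Hamiltonian cycles.
For each such Hamiltonian cycle H, let X_H = 1 if all 14 edges of H are present in G. Then P[X_H = 1] = p^{14} = (5/14)^{14} = 6103515625/11112006825558016.
Summing the indicators: E[X] = Σ_H E[X_H] = 3113510400 · p^{14} = 3113510400 · 6103515625/11112006825558016 = 5302276611328125/3100448333024.
Numerically: E[X] ≈ 1710.16.

E[X] = 3113510400 · (5/14)^{14} = 5302276611328125/3100448333024 ≈ 1710.16.


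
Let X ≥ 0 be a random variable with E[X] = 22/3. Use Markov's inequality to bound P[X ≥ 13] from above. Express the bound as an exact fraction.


μ = E[X] = 22/3, a = 13.
Markov: P[X ≥ 13] ≤ μ/a = (22/3)/13 = 22/39.
Numerically: ≈ 0.5641.
(Since a = 13 > μ = 7.3333, the bound 22/39 is < 1 and informative.)

P[X ≥ 13] ≤ 22/39 ≈ 0.5641.


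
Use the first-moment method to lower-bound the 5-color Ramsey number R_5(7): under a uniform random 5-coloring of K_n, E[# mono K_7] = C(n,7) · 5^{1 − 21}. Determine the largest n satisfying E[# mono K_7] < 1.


We need C(n, 7) · 5^{1 − 21} < 1, i.e. C(n, 7) < 5^{21 − 1} = 95367431640625.
Check values of n near the boundary:
  n = 335: C(335, 7) = 88202498238195; 88202498238195 < 95367431640625? YES
  n = 336: C(336, 7) = 90079147136880; 90079147136880 < 95367431640625? YES
  n = 337: C(337, 7) = 91989916924632; 91989916924632 < 95367431640625? YES
  n = 338: C(338, 7) = 93935323022736; 93935323022736 < 95367431640625? YES
  n = 339: C(339, 7) = 95915887062372; 95915887062372 < 95367431640625? NO
  n = 340: C(340, 7) = 97932136940560; 97932136940560 < 95367431640625? NO
The largest n with C(n, 7) < 95367431640625 is n = 338 (where E[X] = 93935323022736/95367431640625 ≈ 0.98498). Hence R_5(7) > 338, i.e. R_5(7) ≥ 339.

Largest n = 338; hence R_5(7) > 338.


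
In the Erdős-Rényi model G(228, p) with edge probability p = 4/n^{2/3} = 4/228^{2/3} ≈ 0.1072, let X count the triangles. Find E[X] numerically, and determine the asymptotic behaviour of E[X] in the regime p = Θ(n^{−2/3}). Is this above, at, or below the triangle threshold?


Number of potential triangles: C(228, 3) = 1949476.
Each occurs with probability p³ ≈ (0.1072)³ ≈ 1.231148e-03.
By linearity: E[X] = C(228, 3)·p³ ≈ 1949476 · 1.231148e-03 ≈ 2400.0936.
Since α = 2/3 < 1, p = c/n^{2/3} ≫ 1/n is above the triangle threshold p ~ 1/n. Asymptotically E[X] ~ (c³/6)·n^{3(1−α)} = (4³/6)·n^{1} → ∞; triangles are abundant w.h.p.

E[X] ≈ 2400.0936; in regime p = Θ(1/n^{2/3}) E[X] diverges (above the triangle threshold p ~ 1/n).


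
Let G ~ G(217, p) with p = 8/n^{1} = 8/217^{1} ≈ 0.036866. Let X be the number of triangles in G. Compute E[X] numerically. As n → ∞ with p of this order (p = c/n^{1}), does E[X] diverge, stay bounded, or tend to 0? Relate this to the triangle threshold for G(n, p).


Number of potential triangles: C(217, 3) = 1679580.
Each occurs with probability p³ ≈ (0.036866)³ ≈ 5.0106118e-05.
By linearity: E[X] = C(217, 3)·p³ ≈ 1679580 · 5.0106118e-05 ≈ 84.15723.
Here α = 1, so p = 8/n is exactly at the triangle threshold p ~ 1/n. Asymptotically E[X] → c³/6 = 8³/6 = 256/3 ≈ 85.33333, a bounded constant. In this regime the triangle count is asymptotically Poisson(c³/6).

E[X] ≈ 84.15723; in regime p = Θ(1/n^{1}) E[X] stays bounded (at the triangle threshold p ~ 1/n).


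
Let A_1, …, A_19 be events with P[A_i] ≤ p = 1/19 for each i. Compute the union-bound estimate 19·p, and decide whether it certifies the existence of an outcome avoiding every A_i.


Union bound: P[∪_{i=1}^{19} A_i] ≤ Σ_i P[A_i] ≤ 19·p = 19·(1/19) = 1.
Numerically: 1 ≈ 1.000.
Is 1 < 1? NO.
Since the bound 1 is ≥ 1, the union bound is uninformative here; it does NOT by itself certify existence.

19·p = 1 ≈ 1.000; existence NOT certified by the union bound.


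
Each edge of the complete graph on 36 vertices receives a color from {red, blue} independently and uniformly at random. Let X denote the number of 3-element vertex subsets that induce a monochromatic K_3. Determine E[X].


Let X = Σ_S X_S over the C(36, 3) = 7140 subsets S of size 3, where X_S = 1 if the K_3 on S is monochromatic.
For a fixed S, the K_3 on S has C(3, 2) = 3 edges. P[all 3 edges red] = (1/2)^3, and likewise for blue, so P[monochromatic] = 2·(1/2)^3 = 2^{1 − 3} = 1/4.
By linearity of expectation: E[X] = C(36, 3) · 2^{1 − 3} = 7140 · 1/4 = 1785.
Numerically: E[X] ≈ 1785.000000.

E[X] = C(36,3)·2^(1−C(3,2)) = 1785 ≈ 1785.000000.


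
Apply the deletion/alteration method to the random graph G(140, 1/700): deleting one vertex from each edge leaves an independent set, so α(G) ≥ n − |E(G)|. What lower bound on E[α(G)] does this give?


E[|E(G)|] = C(140, 2)·p = 9730 · (1/700) = 139/10.
E[α(G)] ≥ n − E[|E(G)|] = 140 − 139/10 = 1261/10.
Numerically: ≈ 126.100.
(This is only a lower bound; the true E[α(G)] may be larger.)

E[α(G)] ≥ 1261/10 ≈ 126.100.


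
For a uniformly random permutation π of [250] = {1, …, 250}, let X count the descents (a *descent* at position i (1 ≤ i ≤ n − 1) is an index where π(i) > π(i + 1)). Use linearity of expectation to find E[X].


Write X = Σ X_I over i = 1, …, 249, with X_I the indicator of one descent.
There are 249 indicators.
For each fixed i, the pair (π(i), π(i+1)) is a uniformly random ordered pair of distinct values from {1, …, 250}; by symmetry P[π(i) > π(i+1)] = 1/2.
By linearity: E[X] = 249 · (1/2) = (250 − 1) · (1/2) = 249/2 ≈ 124.500000.

E[X] = 249/2 = 124.500000.


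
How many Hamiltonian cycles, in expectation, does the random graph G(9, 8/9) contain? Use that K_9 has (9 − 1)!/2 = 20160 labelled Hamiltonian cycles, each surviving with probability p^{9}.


K_9 has (9 − 1)!/2 = 20160 labelled Hamiltonian cycles.
For each such Hamiltonian cycle H, let X_H = 1 if all 9 edges of H are present in G. Then P[X_H = 1] = p^{9} = (8/9)^{9} = 134217728/387420489.
By linearity of expectation: E[X] = Σ_H E[X_H] = 20160 · p^{9} = 20160 · 134217728/387420489 = 300647710720/43046721.
Numerically: E[X] ≈ 6984.2.

E[X] = 20160 · (8/9)^{9} = 300647710720/43046721 ≈ 6984.2.


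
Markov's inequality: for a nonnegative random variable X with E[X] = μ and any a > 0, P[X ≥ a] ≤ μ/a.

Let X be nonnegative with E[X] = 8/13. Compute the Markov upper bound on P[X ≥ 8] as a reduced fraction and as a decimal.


μ = E[X] = 8/13, a = 8.
Markov: P[X ≥ 8] ≤ μ/a = (8/13)/8 = 1/13.
Numerically: ≈ 0.0769.
(Since a = 8 > μ = 0.6154, the bound 1/13 is < 1 and informative.)

P[X ≥ 8] ≤ 1/13 ≈ 0.0769.


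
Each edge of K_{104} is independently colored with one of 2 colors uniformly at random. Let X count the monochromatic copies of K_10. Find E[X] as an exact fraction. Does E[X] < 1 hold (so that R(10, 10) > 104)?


E[X] = C(104, 10) · 2^{1 − 45} = 26100986351440 · 2^{−44} = 26100986351440/17592186044416.
As a reduced fraction: E[X] = 1631311646965/1099511627776 ≈ 1.4837.
Is E[X] < 1? NO.
Since E[X] ≥ 1, the first-moment bound is inconclusive at n = 104; it does NOT by itself certify R(10, 10) > 104.

E[X] = 1631311646965/1099511627776 ≈ 1.4837; E[X] ≥ 1; first-moment method inconclusive here.


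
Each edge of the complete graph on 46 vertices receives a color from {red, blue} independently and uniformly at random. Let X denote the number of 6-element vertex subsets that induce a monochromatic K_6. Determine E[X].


Let X = Σ_S X_S over the C(46, 6) = 9366819 subsets S of size 6, where X_S = 1 if the K_6 on S is monochromatic.
For a fixed S, the K_6 on S has C(6, 2) = 15 edges. P[all 15 edges red] = (1/2)^15, and likewise for blue, so P[monochromatic] = 2·(1/2)^15 = 2^{1 − 15} = 1/16384.
Summing: E[X] = C(46, 6) · 2^{1 − 15} = 9366819 · 1/16384 = 9366819/16384.
Numerically: E[X] ≈ 571.70526.

E[X] = C(46,6)·2^(1−C(6,2)) = 9366819/16384 ≈ 571.70526.


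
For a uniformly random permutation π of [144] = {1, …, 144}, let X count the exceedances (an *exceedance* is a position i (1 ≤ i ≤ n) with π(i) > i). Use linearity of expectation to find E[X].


Write X = Σ_{i=1}^{144} X_i, where X_i = 1_{π(i) > i}.
For each fixed i, π(i) is uniform over {1, …, 144} (marginal of a uniform permutation), so P[π(i) > i] = (n − i)/n. Summing: Σ_{i=1}^{144} (n − i)/n = (0 + 1 + … + 143)/144 = 144(144 − 1)/(2·144) = (144 − 1)/2.
Hence E[X] = Σ_{i=1}^{144} (144 − i)/144 = 143/2 ≈ 71.500000.

E[X] = 143/2 = 71.500000.


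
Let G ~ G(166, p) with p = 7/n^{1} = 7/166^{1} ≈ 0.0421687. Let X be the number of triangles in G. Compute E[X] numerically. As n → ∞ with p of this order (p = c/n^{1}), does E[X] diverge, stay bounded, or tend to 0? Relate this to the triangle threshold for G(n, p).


Number of potential triangles: C(166, 3) = 748660.
Each occurs with probability p³ ≈ (0.0421687)³ ≈ 7.49842162e-05.
By linearity: E[X] = C(166, 3)·p³ ≈ 748660 · 7.49842162e-05 ≈ 56.137683.
Here α = 1, so p = 7/n is exactly at the triangle threshold p ~ 1/n. Asymptotically E[X] → c³/6 = 7³/6 = 343/6 ≈ 57.166667, a bounded constant. In this regime the triangle count is asymptotically Poisson(c³/6).

E[X] ≈ 56.137683; in regime p = Θ(1/n^{1}) E[X] stays bounded (at the triangle threshold p ~ 1/n).


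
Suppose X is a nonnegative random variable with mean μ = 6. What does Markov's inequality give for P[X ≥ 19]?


μ = E[X] = 6, a = 19.
Markov: P[X ≥ 19] ≤ μ/a = (6)/19 = 6/19.
Numerically: ≈ 0.3158.
(Since a = 19 > μ = 6.0000, the bound 6/19 is < 1 and informative.)

P[X ≥ 19] ≤ 6/19 ≈ 0.3158.


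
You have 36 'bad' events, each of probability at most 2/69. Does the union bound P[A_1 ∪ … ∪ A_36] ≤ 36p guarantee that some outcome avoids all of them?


Union bound: P[∪_{i=1}^{36} A_i] ≤ Σ_i P[A_i] ≤ 36·p = 36·(2/69) = 24/23.
Numerically: 24/23 ≈ 1.04348.
Is 24/23 < 1? NO.
Since the bound 24/23 is ≥ 1, the union bound is uninformative here; it does NOT by itself certify existence.

36·p = 24/23 ≈ 1.04348; existence NOT certified by the union bound.


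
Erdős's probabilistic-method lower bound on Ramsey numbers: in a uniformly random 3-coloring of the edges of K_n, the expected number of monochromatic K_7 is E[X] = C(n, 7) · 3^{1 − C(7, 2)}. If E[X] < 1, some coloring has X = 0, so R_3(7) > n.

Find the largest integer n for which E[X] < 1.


We need C(n, 7) · 3^{1 − 21} < 1, i.e. C(n, 7) < 3^{21 − 1} = 3486784401.
Check values of n near the boundary:
  n = 79: C(79, 7) = 2898753715; 2898753715 < 3486784401? YES
  n = 80: C(80, 7) = 3176716400; 3176716400 < 3486784401? YES
  n = 81: C(81, 7) = 3477216600; 3477216600 < 3486784401? YES
  n = 82: C(82, 7) = 3801756816; 3801756816 < 3486784401? NO
  n = 83: C(83, 7) = 4151918628; 4151918628 < 3486784401? NO
The largest n with C(n, 7) < 3486784401 is n = 81 (where E[X] = 42928600/43046721 ≈ 0.9973). Hence R_3(7) > 81, i.e. R_3(7) ≥ 82.

Largest n = 81; hence R_3(7) > 81.
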